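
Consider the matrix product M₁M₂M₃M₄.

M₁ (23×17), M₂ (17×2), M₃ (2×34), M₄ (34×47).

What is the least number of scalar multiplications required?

6140

Adjacent pairs: M₁M₂ = 23·17·2 = 782; M₂M₃ = 17·2·34 = 1156; M₃M₄ = 2·34·47 = 3196.
Length 3: M₁..M₃: k=1: 0+1156+23·17·34=14450; k=2: 782+0+23·2·34=2346 → min 2346 | M₂..M₄: k=2: 0+3196+17·2·47=4794; k=3: 1156+0+17·34·47=28322 → min 4794.
Length 4: M₁..M₄: k=1: 0+4794+23·17·47=23171; k=2: 782+3196+23·2·47=6140; k=3: 2346+0+23·34·47=39100 → min 6140.
Optimal order: ((M₁M₂)(M₃M₄)) with cost 6140.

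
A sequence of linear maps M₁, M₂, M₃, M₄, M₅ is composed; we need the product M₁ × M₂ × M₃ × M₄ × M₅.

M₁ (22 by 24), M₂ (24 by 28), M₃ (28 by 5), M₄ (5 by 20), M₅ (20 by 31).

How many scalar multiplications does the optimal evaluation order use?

12510

Adjacent pairs: M₁M₂ = 22·24·28 = 14784; M₂M₃ = 24·28·5 = 3360; M₃M₄ = 28·5·20 = 2800; M₄M₅ = 5·20·31 = 3100.
Length 3: M₁..M₃: k=1: 0+3360+22·24·5=6000; k=2: 14784+0+22·28·5=17864 → min 6000 | M₂..M₄: k=2: 0+2800+24·28·20=16240; k=3: 3360+0+24·5·20=5760 → min 5760 | M₃..M₅: k=3: 0+3100+28·5·31=7440; k=4: 2800+0+28·20·31=20160 → min 7440.
Length 4: M₁..M₄: k=1: 0+5760+22·24·20=16320; k=2: 14784+2800+22·28·20=29904; k=3: 6000+0+22·5·20=8200 → min 8200 | M₂..M₅: k=2: 0+7440+24·28·31=28272; k=3: 3360+3100+24·5·31=10180; k=4: 5760+0+24·20·31=20640 → min 10180.
Length 5: M₁..M₅: k=1: 0+10180+22·24·31=26548; k=2: 14784+7440+22·28·31=41320; k=3: 6000+3100+22·5·31=12510; k=4: 8200+0+22·20·31=21840 → min 12510.
Optimal order: ((M₁ × (M₂ × M₃)) × (M₄ × M₅)) with cost 12510.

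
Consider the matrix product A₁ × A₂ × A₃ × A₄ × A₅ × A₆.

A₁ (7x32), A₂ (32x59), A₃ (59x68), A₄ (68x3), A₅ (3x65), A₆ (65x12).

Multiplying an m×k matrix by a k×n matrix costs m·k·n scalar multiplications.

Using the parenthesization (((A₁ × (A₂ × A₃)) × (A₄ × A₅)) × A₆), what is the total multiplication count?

193276

(A₂ × A₃): 32×59 by 59×68 → 32×68, cost 32·59·68 = 128384
(A₁ × (A₂ × A₃)): 7×32 by 32×68 → 7×68, cost 7·32·68 = 15232; cumulative 143616
(A₄ × A₅): 68×3 by 3×65 → 68×65, cost 68·3·65 = 13260
((A₁ × (A₂ × A₃)) × (A₄ × A₅)): 7×68 by 68×65 → 7×65, cost 7·68·65 = 30940; cumulative 187816
(((A₁ × (A₂ × A₃)) × (A₄ × A₅)) × A₆): 7×65 by 65×12 → 7×12, cost 7·65·12 = 5460; cumulative 193276
Total: 193276 scalar multiplications.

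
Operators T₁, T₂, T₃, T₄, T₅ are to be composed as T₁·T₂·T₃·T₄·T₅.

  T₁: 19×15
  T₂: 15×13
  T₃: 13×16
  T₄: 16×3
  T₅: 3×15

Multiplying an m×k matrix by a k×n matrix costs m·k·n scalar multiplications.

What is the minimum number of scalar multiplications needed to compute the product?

2919

Adjacent pairs: T₁T₂ = 19·15·13 = 3705; T₂T₃ = 15·13·16 = 3120; T₃T₄ = 13·16·3 = 624; T₄T₅ = 16·3·15 = 720.
Length 3: T₁..T₃: k=1: 0+3120+19·15·16=7680; k=2: 3705+0+19·13·16=7657 → min 7657 | T₂..T₄: k=2: 0+624+15·13·3=1209; k=3: 3120+0+15·16·3=3840 → min 1209 | T₃..T₅: k=3: 0+720+13·16·15=3840; k=4: 624+0+13·3·15=1209 → min 1209.
Length 4: T₁..T₄: k=1: 0+1209+19·15·3=2064; k=2: 3705+624+19·13·3=5070; k=3: 7657+0+19·16·3=8569 → min 2064 | T₂..T₅: k=2: 0+1209+15·13·15=4134; k=3: 3120+720+15·16·15=7440; k=4: 1209+0+15·3·15=1884 → min 1884.
Length 5: T₁..T₅: k=1: 0+1884+19·15·15=6159; k=2: 3705+1209+19·13·15=8619; k=3: 7657+720+19·16·15=12937; k=4: 2064+0+19·3·15=2919 → min 2919.
Optimal order: ((T₁·(T₂·(T₃·T₄)))·T₅) with cost 2919.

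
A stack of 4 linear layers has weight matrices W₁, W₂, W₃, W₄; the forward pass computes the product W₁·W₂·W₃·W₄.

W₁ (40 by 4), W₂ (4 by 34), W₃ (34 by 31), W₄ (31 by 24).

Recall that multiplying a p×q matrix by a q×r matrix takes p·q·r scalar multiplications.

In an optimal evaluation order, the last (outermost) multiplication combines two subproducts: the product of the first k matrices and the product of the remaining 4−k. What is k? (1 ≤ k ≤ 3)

Adjacent pairs: W₁W₂ = 40·4·34 = 5440; W₂W₃ = 4·34·31 = 4216; W₃W₄ = 34·31·24 = 25296.
Length 3: W₁..W₃: k=1: 0+4216+40·4·31=9176; k=2: 5440+0+40·34·31=47600 → min 9176 | W₂..W₄: k=2: 0+25296+4·34·24=28560; k=3: 4216+0+4·31·24=7192 → min 7192.
Top-level splits: k=1: (W₁..W₁)·(W₂..W₄) → 0+7192+40·4·24 = 11032; k=2: (W₁..W₂)·(W₃..W₄) → 5440+25296+40·34·24 = 63376; k=3: (W₁..W₃)·(W₄..W₄) → 9176+0+40·31·24 = 38936.
Best split is after W₁, i.e. k = 1.

1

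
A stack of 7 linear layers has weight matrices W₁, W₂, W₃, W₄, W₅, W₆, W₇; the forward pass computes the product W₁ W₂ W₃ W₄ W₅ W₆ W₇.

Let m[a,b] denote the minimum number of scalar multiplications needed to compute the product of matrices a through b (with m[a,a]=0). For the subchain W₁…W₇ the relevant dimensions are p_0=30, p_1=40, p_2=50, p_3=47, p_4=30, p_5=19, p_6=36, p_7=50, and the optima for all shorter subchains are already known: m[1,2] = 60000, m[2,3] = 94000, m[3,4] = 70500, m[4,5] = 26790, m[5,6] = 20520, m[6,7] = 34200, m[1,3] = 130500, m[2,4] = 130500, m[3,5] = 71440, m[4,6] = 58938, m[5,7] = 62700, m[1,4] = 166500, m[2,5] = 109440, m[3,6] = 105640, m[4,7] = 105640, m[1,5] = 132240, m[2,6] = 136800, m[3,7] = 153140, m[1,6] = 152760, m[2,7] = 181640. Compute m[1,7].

m[1,7] = min over k∈[1,6] of m[1,k]+m[k+1,7]+p_{0}·p_k·p_{7}.
k=1: 0 + 181640 + 30·40·50 = 241640; k=2: 60000 + 153140 + 30·50·50 = 288140; k=3: 130500 + 105640 + 30·47·50 = 306640; k=4: 166500 + 62700 + 30·30·50 = 274200; k=5: 132240 + 34200 + 30·19·50 = 194940; k=6: 152760 + 0 + 30·36·50 = 206760.
Minimum: 194940 at k=5.

194940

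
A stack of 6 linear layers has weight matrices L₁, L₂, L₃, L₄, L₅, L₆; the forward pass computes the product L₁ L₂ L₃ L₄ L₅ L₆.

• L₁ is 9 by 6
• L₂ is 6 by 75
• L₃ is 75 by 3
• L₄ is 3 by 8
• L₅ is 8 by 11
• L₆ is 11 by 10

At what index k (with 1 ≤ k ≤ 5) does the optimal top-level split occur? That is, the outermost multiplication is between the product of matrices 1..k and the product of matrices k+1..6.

3

Adjacent pairs: L₁L₂ = 9·6·75 = 4050; L₂L₃ = 6·75·3 = 1350; L₃L₄ = 75·3·8 = 1800; L₄L₅ = 3·8·11 = 264; L₅L₆ = 8·11·10 = 880.
Length 3: L₁..L₃: k=1: 0+1350+9·6·3=1512; k=2: 4050+0+9·75·3=6075 → min 1512 | L₂..L₄: k=2: 0+1800+6·75·8=5400; k=3: 1350+0+6·3·8=1494 → min 1494 | L₃..L₅: k=3: 0+264+75·3·11=2739; k=4: 1800+0+75·8·11=8400 → min 2739 | L₄..L₆: k=4: 0+880+3·8·10=1120; k=5: 264+0+3·11·10=594 → min 594.
Length 4: L₁..L₄: k=1: 0+1494+9·6·8=1926; k=2: 4050+1800+9·75·8=11250; k=3: 1512+0+9·3·8=1728 → min 1728 | L₂..L₅: k=2: 0+2739+6·75·11=7689; k=3: 1350+264+6·3·11=1812; k=4: 1494+0+6·8·11=2022 → min 1812 | L₃..L₆: k=3: 0+594+75·3·10=2844; k=4: 1800+880+75·8·10=8680; k=5: 2739+0+75·11·10=10989 → min 2844.
Length 5: L₁..L₅: k=1: 0+1812+9·6·11=2406; k=2: 4050+2739+9·75·11=14214; k=3: 1512+264+9·3·11=2073; k=4: 1728+0+9·8·11=2520 → min 2073 | L₂..L₆: k=2: 0+2844+6·75·10=7344; k=3: 1350+594+6·3·10=2124; k=4: 1494+880+6·8·10=2854; k=5: 1812+0+6·11·10=2472 → min 2124.
Top-level splits: k=1: (L₁..L₁)·(L₂..L₆) → 0+2124+9·6·10 = 2664; k=2: (L₁..L₂)·(L₃..L₆) → 4050+2844+9·75·10 = 13644; k=3: (L₁..L₃)·(L₄..L₆) → 1512+594+9·3·10 = 2376; k=4: (L₁..L₄)·(L₅..L₆) → 1728+880+9·8·10 = 3328; k=5: (L₁..L₅)·(L₆..L₆) → 2073+0+9·11·10 = 3063.
Best split is after L₃, i.e. k = 3.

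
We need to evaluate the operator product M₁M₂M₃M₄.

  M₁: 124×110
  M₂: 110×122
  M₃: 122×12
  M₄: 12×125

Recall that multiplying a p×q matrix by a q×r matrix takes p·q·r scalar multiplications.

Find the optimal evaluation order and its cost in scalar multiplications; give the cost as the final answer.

Adjacent pairs: M₁M₂ = 124·110·122 = 1664080; M₂M₃ = 110·122·12 = 161040; M₃M₄ = 122·12·125 = 183000.
Length 3: M₁..M₃: k=1: 0+161040+124·110·12=324720; k=2: 1664080+0+124·122·12=1845616 → min 324720 | M₂..M₄: k=2: 0+183000+110·122·125=1860500; k=3: 161040+0+110·12·125=326040 → min 326040.
Length 4: M₁..M₄: k=1: 0+326040+124·110·125=2031040; k=2: 1664080+183000+124·122·125=3738080; k=3: 324720+0+124·12·125=510720 → min 510720.
Optimal parenthesization: ((M₁(M₂M₃))M₄) with cost 510720.

510720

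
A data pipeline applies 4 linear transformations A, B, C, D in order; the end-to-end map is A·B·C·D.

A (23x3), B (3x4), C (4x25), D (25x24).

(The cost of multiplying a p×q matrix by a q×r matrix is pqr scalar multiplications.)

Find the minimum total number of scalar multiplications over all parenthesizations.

3756

Adjacent pairs: AB = 23·3·4 = 276; BC = 3·4·25 = 300; CD = 4·25·24 = 2400.
Length 3: A..C: k=1: 0+300+23·3·25=2025; k=2: 276+0+23·4·25=2576 → min 2025 | B..D: k=2: 0+2400+3·4·24=2688; k=3: 300+0+3·25·24=2100 → min 2100.
Length 4: A..D: k=1: 0+2100+23·3·24=3756; k=2: 276+2400+23·4·24=4884; k=3: 2025+0+23·25·24=15825 → min 3756.
Optimal order: (A·((B·C)·D)) with cost 3756.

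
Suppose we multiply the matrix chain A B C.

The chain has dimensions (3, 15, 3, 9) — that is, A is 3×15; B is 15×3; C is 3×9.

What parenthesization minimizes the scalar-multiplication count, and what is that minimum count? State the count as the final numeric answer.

(A (B C)): cost 810.
((A B) C): cost 216.
Optimal: ((A B) C) with cost 216.

216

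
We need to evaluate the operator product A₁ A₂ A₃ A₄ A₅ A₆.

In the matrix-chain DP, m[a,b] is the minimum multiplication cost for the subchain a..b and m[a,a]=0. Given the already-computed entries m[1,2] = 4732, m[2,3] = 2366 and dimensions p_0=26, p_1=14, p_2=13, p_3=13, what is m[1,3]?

m[1,3] = min over k∈[1,2] of m[1,k]+m[k+1,3]+p_{0}·p_k·p_{3}.
k=1: 0 + 2366 + 26·14·13 = 7098; k=2: 4732 + 0 + 26·13·13 = 9126.
Minimum: 7098 at k=1.

7098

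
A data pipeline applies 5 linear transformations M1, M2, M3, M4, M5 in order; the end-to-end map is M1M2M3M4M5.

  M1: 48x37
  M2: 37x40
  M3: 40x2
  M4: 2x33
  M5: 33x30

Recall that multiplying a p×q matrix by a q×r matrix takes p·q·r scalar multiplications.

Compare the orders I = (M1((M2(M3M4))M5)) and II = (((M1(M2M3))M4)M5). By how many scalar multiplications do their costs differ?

Order I = (M1((M2(M3M4))M5)): (M3M4): 40×2 by 2×33 → 40×33, cost 40·2·33 = 2640; (M2(M3M4)): 37×40 by 40×33 → 37×33, cost 37·40·33 = 48840; cumulative 51480; ((M2(M3M4))M5): 37×33 by 33×30 → 37×30, cost 37·33·30 = 36630; cumulative 88110; (M1((M2(M3M4))M5)): 48×37 by 37×30 → 48×30, cost 48·37·30 = 53280; cumulative 141390. Total 141390.
Order II = (((M1(M2M3))M4)M5): (M2M3): 37×40 by 40×2 → 37×2, cost 37·40·2 = 2960; (M1(M2M3)): 48×37 by 37×2 → 48×2, cost 48·37·2 = 3552; cumulative 6512; ((M1(M2M3))M4): 48×2 by 2×33 → 48×33, cost 48·2·33 = 3168; cumulative 9680; (((M1(M2M3))M4)M5): 48×33 by 33×30 → 48×30, cost 48·33·30 = 47520; cumulative 57200. Total 57200.
Difference: |141390 − 57200| = 84190.

84190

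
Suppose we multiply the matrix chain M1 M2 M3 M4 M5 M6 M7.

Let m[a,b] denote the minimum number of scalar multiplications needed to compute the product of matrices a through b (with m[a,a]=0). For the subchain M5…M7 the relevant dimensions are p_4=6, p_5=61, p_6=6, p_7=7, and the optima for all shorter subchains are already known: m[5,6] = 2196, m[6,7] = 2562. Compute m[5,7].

m[5,7] = min over k∈[5,6] of m[5,k]+m[k+1,7]+p_{4}·p_k·p_{7}.
k=5: 0 + 2562 + 6·61·7 = 5124; k=6: 2196 + 0 + 6·6·7 = 2448.
Minimum: 2448 at k=6.

2448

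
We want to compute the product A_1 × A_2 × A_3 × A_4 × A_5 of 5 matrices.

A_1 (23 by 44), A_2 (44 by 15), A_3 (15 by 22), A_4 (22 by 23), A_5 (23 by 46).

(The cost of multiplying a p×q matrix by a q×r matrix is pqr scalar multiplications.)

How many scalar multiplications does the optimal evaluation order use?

Adjacent pairs: A_1A_2 = 23·44·15 = 15180; A_2A_3 = 44·15·22 = 14520; A_3A_4 = 15·22·23 = 7590; A_4A_5 = 22·23·46 = 23276.
Length 3: A_1..A_3: k=1: 0+14520+23·44·22=36784; k=2: 15180+0+23·15·22=22770 → min 22770 | A_2..A_4: k=2: 0+7590+44·15·23=22770; k=3: 14520+0+44·22·23=36784 → min 22770 | A_3..A_5: k=3: 0+23276+15·22·46=38456; k=4: 7590+0+15·23·46=23460 → min 23460.
Length 4: A_1..A_4: k=1: 0+22770+23·44·23=46046; k=2: 15180+7590+23·15·23=30705; k=3: 22770+0+23·22·23=34408 → min 30705 | A_2..A_5: k=2: 0+23460+44·15·46=53820; k=3: 14520+23276+44·22·46=82324; k=4: 22770+0+44·23·46=69322 → min 53820.
Length 5: A_1..A_5: k=1: 0+53820+23·44·46=100372; k=2: 15180+23460+23·15·46=54510; k=3: 22770+23276+23·22·46=69322; k=4: 30705+0+23·23·46=55039 → min 54510.
Optimal order: ((A_1 × A_2) × ((A_3 × A_4) × A_5)) with cost 54510.

54510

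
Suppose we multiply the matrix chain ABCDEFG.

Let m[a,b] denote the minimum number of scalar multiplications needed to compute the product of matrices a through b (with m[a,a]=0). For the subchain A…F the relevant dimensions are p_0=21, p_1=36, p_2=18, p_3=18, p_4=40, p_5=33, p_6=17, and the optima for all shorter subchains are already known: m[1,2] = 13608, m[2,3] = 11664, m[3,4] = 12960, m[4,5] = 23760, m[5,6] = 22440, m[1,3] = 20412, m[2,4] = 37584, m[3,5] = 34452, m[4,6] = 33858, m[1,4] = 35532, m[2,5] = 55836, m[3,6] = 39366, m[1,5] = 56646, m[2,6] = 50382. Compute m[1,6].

59400

m[1,6] = min over k∈[1,5] of m[1,k]+m[k+1,6]+p_{0}·p_k·p_{6}.
k=1: 0 + 50382 + 21·36·17 = 63234; k=2: 13608 + 39366 + 21·18·17 = 59400; k=3: 20412 + 33858 + 21·18·17 = 60696; k=4: 35532 + 22440 + 21·40·17 = 72252; k=5: 56646 + 0 + 21·33·17 = 68427.
Minimum: 59400 at k=2.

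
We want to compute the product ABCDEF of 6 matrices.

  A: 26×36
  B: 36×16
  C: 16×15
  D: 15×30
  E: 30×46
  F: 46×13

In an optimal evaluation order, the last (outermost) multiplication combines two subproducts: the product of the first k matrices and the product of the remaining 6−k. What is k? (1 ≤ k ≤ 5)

1

Adjacent pairs: AB = 26·36·16 = 14976; BC = 36·16·15 = 8640; CD = 16·15·30 = 7200; DE = 15·30·46 = 20700; EF = 30·46·13 = 17940.
Length 3: A..C: k=1: 0+8640+26·36·15=22680; k=2: 14976+0+26·16·15=21216 → min 21216 | B..D: k=2: 0+7200+36·16·30=24480; k=3: 8640+0+36·15·30=24840 → min 24480 | C..E: k=3: 0+20700+16·15·46=31740; k=4: 7200+0+16·30·46=29280 → min 29280 | D..F: k=4: 0+17940+15·30·13=23790; k=5: 20700+0+15·46·13=29670 → min 23790.
Length 4: A..D: k=1: 0+24480+26·36·30=52560; k=2: 14976+7200+26·16·30=34656; k=3: 21216+0+26·15·30=32916 → min 32916 | B..E: k=2: 0+29280+36·16·46=55776; k=3: 8640+20700+36·15·46=54180; k=4: 24480+0+36·30·46=74160 → min 54180 | C..F: k=3: 0+23790+16·15·13=26910; k=4: 7200+17940+16·30·13=31380; k=5: 29280+0+16·46·13=38848 → min 26910.
Length 5: A..E: k=1: 0+54180+26·36·46=97236; k=2: 14976+29280+26·16·46=63392; k=3: 21216+20700+26·15·46=59856; k=4: 32916+0+26·30·46=68796 → min 59856 | B..F: k=2: 0+26910+36·16·13=34398; k=3: 8640+23790+36·15·13=39450; k=4: 24480+17940+36·30·13=56460; k=5: 54180+0+36·46·13=75708 → min 34398.
Top-level splits: k=1: (A..A)·(B..F) → 0+34398+26·36·13 = 46566; k=2: (A..B)·(C..F) → 14976+26910+26·16·13 = 47294; k=3: (A..C)·(D..F) → 21216+23790+26·15·13 = 50076; k=4: (A..D)·(E..F) → 32916+17940+26·30·13 = 60996; k=5: (A..E)·(F..F) → 59856+0+26·46·13 = 75404.
Best split is after A, i.e. k = 1.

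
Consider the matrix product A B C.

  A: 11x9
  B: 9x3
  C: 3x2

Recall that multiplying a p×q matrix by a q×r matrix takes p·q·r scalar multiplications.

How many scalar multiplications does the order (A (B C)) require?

(B C): 9×3 by 3×2 → 9×2, cost 9·3·2 = 54
(A (B C)): 11×9 by 9×2 → 11×2, cost 11·9·2 = 198; cumulative 252
Total: 252 scalar multiplications.

252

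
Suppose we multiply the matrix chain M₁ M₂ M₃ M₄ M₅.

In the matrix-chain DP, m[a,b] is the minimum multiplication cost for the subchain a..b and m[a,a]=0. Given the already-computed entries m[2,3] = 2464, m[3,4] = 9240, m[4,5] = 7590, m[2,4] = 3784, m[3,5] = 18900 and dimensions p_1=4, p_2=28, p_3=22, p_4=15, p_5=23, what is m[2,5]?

m[2,5] = min over k∈[2,4] of m[2,k]+m[k+1,5]+p_{1}·p_k·p_{5}.
k=2: 0 + 18900 + 4·28·23 = 21476; k=3: 2464 + 7590 + 4·22·23 = 12078; k=4: 3784 + 0 + 4·15·23 = 5164.
Minimum: 5164 at k=4.

5164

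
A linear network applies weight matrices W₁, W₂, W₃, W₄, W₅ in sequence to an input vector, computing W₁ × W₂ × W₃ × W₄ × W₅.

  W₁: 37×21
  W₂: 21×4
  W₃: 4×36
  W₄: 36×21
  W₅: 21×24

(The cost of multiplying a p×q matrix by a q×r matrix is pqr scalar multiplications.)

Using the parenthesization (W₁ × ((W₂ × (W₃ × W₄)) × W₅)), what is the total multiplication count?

34020

(W₃ × W₄): 4×36 by 36×21 → 4×21, cost 4·36·21 = 3024
(W₂ × (W₃ × W₄)): 21×4 by 4×21 → 21×21, cost 21·4·21 = 1764; cumulative 4788
((W₂ × (W₃ × W₄)) × W₅): 21×21 by 21×24 → 21×24, cost 21·21·24 = 10584; cumulative 15372
(W₁ × ((W₂ × (W₃ × W₄)) × W₅)): 37×21 by 21×24 → 37×24, cost 37·21·24 = 18648; cumulative 34020
Total: 34020 scalar multiplications.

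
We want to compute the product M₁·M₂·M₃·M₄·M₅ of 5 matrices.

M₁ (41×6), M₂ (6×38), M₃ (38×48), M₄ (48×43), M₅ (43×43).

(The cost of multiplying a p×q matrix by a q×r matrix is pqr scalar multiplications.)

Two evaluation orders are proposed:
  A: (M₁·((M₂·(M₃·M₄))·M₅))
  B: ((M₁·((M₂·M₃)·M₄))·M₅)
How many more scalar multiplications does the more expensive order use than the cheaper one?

Order A = (M₁·((M₂·(M₃·M₄))·M₅)): (M₃·M₄): 38×48 by 48×43 → 38×43, cost 38·48·43 = 78432; (M₂·(M₃·M₄)): 6×38 by 38×43 → 6×43, cost 6·38·43 = 9804; cumulative 88236; ((M₂·(M₃·M₄))·M₅): 6×43 by 43×43 → 6×43, cost 6·43·43 = 11094; cumulative 99330; (M₁·((M₂·(M₃·M₄))·M₅)): 41×6 by 6×43 → 41×43, cost 41·6·43 = 10578; cumulative 109908. Total 109908.
Order B = ((M₁·((M₂·M₃)·M₄))·M₅): (M₂·M₃): 6×38 by 38×48 → 6×48, cost 6·38·48 = 10944; ((M₂·M₃)·M₄): 6×48 by 48×43 → 6×43, cost 6·48·43 = 12384; cumulative 23328; (M₁·((M₂·M₃)·M₄)): 41×6 by 6×43 → 41×43, cost 41·6·43 = 10578; cumulative 33906; ((M₁·((M₂·M₃)·M₄))·M₅): 41×43 by 43×43 → 41×43, cost 41·43·43 = 75809; cumulative 109715. Total 109715.
Difference: |109908 − 109715| = 193.

193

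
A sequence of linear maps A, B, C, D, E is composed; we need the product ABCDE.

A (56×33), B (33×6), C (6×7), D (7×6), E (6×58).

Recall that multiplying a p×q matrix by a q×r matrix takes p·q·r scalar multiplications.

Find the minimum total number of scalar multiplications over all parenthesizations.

Adjacent pairs: AB = 56·33·6 = 11088; BC = 33·6·7 = 1386; CD = 6·7·6 = 252; DE = 7·6·58 = 2436.
Length 3: A..C: k=1: 0+1386+56·33·7=14322; k=2: 11088+0+56·6·7=13440 → min 13440 | B..D: k=2: 0+252+33·6·6=1440; k=3: 1386+0+33·7·6=2772 → min 1440 | C..E: k=3: 0+2436+6·7·58=4872; k=4: 252+0+6·6·58=2340 → min 2340.
Length 4: A..D: k=1: 0+1440+56·33·6=12528; k=2: 11088+252+56·6·6=13356; k=3: 13440+0+56·7·6=15792 → min 12528 | B..E: k=2: 0+2340+33·6·58=13824; k=3: 1386+2436+33·7·58=17220; k=4: 1440+0+33·6·58=12924 → min 12924.
Length 5: A..E: k=1: 0+12924+56·33·58=120108; k=2: 11088+2340+56·6·58=32916; k=3: 13440+2436+56·7·58=38612; k=4: 12528+0+56·6·58=32016 → min 32016.
Optimal order: ((A(B(CD)))E) with cost 32016.

32016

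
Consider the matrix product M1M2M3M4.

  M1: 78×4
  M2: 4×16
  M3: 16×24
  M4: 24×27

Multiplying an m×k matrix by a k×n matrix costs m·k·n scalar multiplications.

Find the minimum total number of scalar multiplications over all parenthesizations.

12552

Adjacent pairs: M1M2 = 78·4·16 = 4992; M2M3 = 4·16·24 = 1536; M3M4 = 16·24·27 = 10368.
Length 3: M1..M3: k=1: 0+1536+78·4·24=9024; k=2: 4992+0+78·16·24=34944 → min 9024 | M2..M4: k=2: 0+10368+4·16·27=12096; k=3: 1536+0+4·24·27=4128 → min 4128.
Length 4: M1..M4: k=1: 0+4128+78·4·27=12552; k=2: 4992+10368+78·16·27=49056; k=3: 9024+0+78·24·27=59568 → min 12552.
Optimal order: (M1((M2M3)M4)) with cost 12552.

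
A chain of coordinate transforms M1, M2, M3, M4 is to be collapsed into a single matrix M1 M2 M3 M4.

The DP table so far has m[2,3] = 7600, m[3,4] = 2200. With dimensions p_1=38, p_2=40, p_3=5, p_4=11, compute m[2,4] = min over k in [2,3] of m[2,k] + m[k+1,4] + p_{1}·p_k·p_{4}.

m[2,4] = min over k∈[2,3] of m[2,k]+m[k+1,4]+p_{1}·p_k·p_{4}.
k=2: 0 + 2200 + 38·40·11 = 18920; k=3: 7600 + 0 + 38·5·11 = 9690.
Minimum: 9690 at k=3.

9690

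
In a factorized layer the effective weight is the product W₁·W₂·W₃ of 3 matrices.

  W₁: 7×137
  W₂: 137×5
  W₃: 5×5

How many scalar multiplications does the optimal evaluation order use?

4970

Order (W₁·(W₂·W₃)): (W₂·W₃): 137×5 by 5×5 → 137×5, cost 137·5·5 = 3425; (W₁·(W₂·W₃)): 7×137 by 137×5 → 7×5, cost 7·137·5 = 4795; cumulative 8220. Total 8220.
Order ((W₁·W₂)·W₃): (W₁·W₂): 7×137 by 137×5 → 7×5, cost 7·137·5 = 4795; ((W₁·W₂)·W₃): 7×5 by 5×5 → 7×5, cost 7·5·5 = 175; cumulative 4970. Total 4970.
Minimum: 4970.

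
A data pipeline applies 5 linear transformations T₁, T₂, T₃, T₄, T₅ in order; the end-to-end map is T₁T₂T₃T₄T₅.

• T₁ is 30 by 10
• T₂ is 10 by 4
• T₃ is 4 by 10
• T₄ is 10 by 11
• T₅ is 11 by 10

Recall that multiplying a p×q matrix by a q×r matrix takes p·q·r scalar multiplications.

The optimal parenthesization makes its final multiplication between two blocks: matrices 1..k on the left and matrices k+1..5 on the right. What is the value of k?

Adjacent pairs: T₁T₂ = 30·10·4 = 1200; T₂T₃ = 10·4·10 = 400; T₃T₄ = 4·10·11 = 440; T₄T₅ = 10·11·10 = 1100.
Length 3: T₁..T₃: k=1: 0+400+30·10·10=3400; k=2: 1200+0+30·4·10=2400 → min 2400 | T₂..T₄: k=2: 0+440+10·4·11=880; k=3: 400+0+10·10·11=1500 → min 880 | T₃..T₅: k=3: 0+1100+4·10·10=1500; k=4: 440+0+4·11·10=880 → min 880.
Length 4: T₁..T₄: k=1: 0+880+30·10·11=4180; k=2: 1200+440+30·4·11=2960; k=3: 2400+0+30·10·11=5700 → min 2960 | T₂..T₅: k=2: 0+880+10·4·10=1280; k=3: 400+1100+10·10·10=2500; k=4: 880+0+10·11·10=1980 → min 1280.
Top-level splits: k=1: (T₁..T₁)·(T₂..T₅) → 0+1280+30·10·10 = 4280; k=2: (T₁..T₂)·(T₃..T₅) → 1200+880+30·4·10 = 3280; k=3: (T₁..T₃)·(T₄..T₅) → 2400+1100+30·10·10 = 6500; k=4: (T₁..T₄)·(T₅..T₅) → 2960+0+30·11·10 = 6260.
Best split is after T₂, i.e. k = 2.

2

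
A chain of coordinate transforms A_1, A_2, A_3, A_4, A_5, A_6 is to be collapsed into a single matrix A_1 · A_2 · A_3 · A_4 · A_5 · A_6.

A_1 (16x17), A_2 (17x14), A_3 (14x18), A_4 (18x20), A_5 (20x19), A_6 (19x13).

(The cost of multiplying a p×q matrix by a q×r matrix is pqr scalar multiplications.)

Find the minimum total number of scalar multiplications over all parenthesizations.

19526

Adjacent pairs: A_1A_2 = 16·17·14 = 3808; A_2A_3 = 17·14·18 = 4284; A_3A_4 = 14·18·20 = 5040; A_4A_5 = 18·20·19 = 6840; A_5A_6 = 20·19·13 = 4940.
Length 3: A_1..A_3: k=1: 0+4284+16·17·18=9180; k=2: 3808+0+16·14·18=7840 → min 7840 | A_2..A_4: k=2: 0+5040+17·14·20=9800; k=3: 4284+0+17·18·20=10404 → min 9800 | A_3..A_5: k=3: 0+6840+14·18·19=11628; k=4: 5040+0+14·20·19=10360 → min 10360 | A_4..A_6: k=4: 0+4940+18·20·13=9620; k=5: 6840+0+18·19·13=11286 → min 9620.
Length 4: A_1..A_4: k=1: 0+9800+16·17·20=15240; k=2: 3808+5040+16·14·20=13328; k=3: 7840+0+16·18·20=13600 → min 13328 | A_2..A_5: k=2: 0+10360+17·14·19=14882; k=3: 4284+6840+17·18·19=16938; k=4: 9800+0+17·20·19=16260 → min 14882 | A_3..A_6: k=3: 0+9620+14·18·13=12896; k=4: 5040+4940+14·20·13=13620; k=5: 10360+0+14·19·13=13818 → min 12896.
Length 5: A_1..A_5: k=1: 0+14882+16·17·19=20050; k=2: 3808+10360+16·14·19=18424; k=3: 7840+6840+16·18·19=20152; k=4: 13328+0+16·20·19=19408 → min 18424 | A_2..A_6: k=2: 0+12896+17·14·13=15990; k=3: 4284+9620+17·18·13=17882; k=4: 9800+4940+17·20·13=19160; k=5: 14882+0+17·19·13=19081 → min 15990.
Length 6: A_1..A_6: k=1: 0+15990+16·17·13=19526; k=2: 3808+12896+16·14·13=19616; k=3: 7840+9620+16·18·13=21204; k=4: 13328+4940+16·20·13=22428; k=5: 18424+0+16·19·13=22376 → min 19526.
Optimal order: (A_1 · (A_2 · (A_3 · (A_4 · (A_5 · A_6))))) with cost 19526.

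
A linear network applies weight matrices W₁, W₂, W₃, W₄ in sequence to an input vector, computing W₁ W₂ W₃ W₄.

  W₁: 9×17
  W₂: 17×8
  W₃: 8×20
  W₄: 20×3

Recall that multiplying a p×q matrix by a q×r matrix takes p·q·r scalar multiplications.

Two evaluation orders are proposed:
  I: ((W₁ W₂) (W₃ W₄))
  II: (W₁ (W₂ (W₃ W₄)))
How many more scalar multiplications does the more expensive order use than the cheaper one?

Order I = ((W₁ W₂) (W₃ W₄)): (W₁ W₂): 9×17 by 17×8 → 9×8, cost 9·17·8 = 1224; (W₃ W₄): 8×20 by 20×3 → 8×3, cost 8·20·3 = 480; ((W₁ W₂) (W₃ W₄)): 9×8 by 8×3 → 9×3, cost 9·8·3 = 216; cumulative 1920. Total 1920.
Order II = (W₁ (W₂ (W₃ W₄))): (W₃ W₄): 8×20 by 20×3 → 8×3, cost 8·20·3 = 480; (W₂ (W₃ W₄)): 17×8 by 8×3 → 17×3, cost 17·8·3 = 408; cumulative 888; (W₁ (W₂ (W₃ W₄))): 9×17 by 17×3 → 9×3, cost 9·17·3 = 459; cumulative 1347. Total 1347.
Difference: |1920 − 1347| = 573.

573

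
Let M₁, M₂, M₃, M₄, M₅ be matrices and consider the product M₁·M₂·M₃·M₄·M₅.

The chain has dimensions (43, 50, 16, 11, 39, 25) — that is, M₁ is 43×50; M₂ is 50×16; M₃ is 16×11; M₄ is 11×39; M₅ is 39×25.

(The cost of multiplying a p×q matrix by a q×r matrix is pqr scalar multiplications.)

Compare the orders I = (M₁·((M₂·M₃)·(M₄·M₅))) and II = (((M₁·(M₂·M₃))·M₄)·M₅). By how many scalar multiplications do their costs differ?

Order I = (M₁·((M₂·M₃)·(M₄·M₅))): (M₂·M₃): 50×16 by 16×11 → 50×11, cost 50·16·11 = 8800; (M₄·M₅): 11×39 by 39×25 → 11×25, cost 11·39·25 = 10725; ((M₂·M₃)·(M₄·M₅)): 50×11 by 11×25 → 50×25, cost 50·11·25 = 13750; cumulative 33275; (M₁·((M₂·M₃)·(M₄·M₅))): 43×50 by 50×25 → 43×25, cost 43·50·25 = 53750; cumulative 87025. Total 87025.
Order II = (((M₁·(M₂·M₃))·M₄)·M₅): (M₂·M₃): 50×16 by 16×11 → 50×11, cost 50·16·11 = 8800; (M₁·(M₂·M₃)): 43×50 by 50×11 → 43×11, cost 43·50·11 = 23650; cumulative 32450; ((M₁·(M₂·M₃))·M₄): 43×11 by 11×39 → 43×39, cost 43·11·39 = 18447; cumulative 50897; (((M₁·(M₂·M₃))·M₄)·M₅): 43×39 by 39×25 → 43×25, cost 43·39·25 = 41925; cumulative 92822. Total 92822.
Difference: |87025 − 92822| = 5797.

5797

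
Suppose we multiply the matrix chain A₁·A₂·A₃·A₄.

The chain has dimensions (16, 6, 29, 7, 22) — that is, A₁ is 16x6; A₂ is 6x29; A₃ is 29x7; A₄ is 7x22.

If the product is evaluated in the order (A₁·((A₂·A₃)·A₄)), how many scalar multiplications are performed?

(A₂·A₃): 6×29 by 29×7 → 6×7, cost 6·29·7 = 1218
((A₂·A₃)·A₄): 6×7 by 7×22 → 6×22, cost 6·7·22 = 924; cumulative 2142
(A₁·((A₂·A₃)·A₄)): 16×6 by 6×22 → 16×22, cost 16·6·22 = 2112; cumulative 4254
Total: 4254 scalar multiplications.

4254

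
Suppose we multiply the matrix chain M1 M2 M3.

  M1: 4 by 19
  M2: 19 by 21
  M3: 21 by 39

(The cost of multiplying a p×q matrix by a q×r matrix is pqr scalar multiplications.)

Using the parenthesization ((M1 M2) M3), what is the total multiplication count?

4872

(M1 M2): 4×19 by 19×21 → 4×21, cost 4·19·21 = 1596
((M1 M2) M3): 4×21 by 21×39 → 4×39, cost 4·21·39 = 3276; cumulative 4872
Total: 4872 scalar multiplications.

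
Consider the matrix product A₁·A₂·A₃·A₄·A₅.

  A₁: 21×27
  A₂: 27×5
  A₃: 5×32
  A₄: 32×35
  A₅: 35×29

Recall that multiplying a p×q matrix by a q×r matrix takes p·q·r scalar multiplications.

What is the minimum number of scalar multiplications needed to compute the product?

16555

Adjacent pairs: A₁A₂ = 21·27·5 = 2835; A₂A₃ = 27·5·32 = 4320; A₃A₄ = 5·32·35 = 5600; A₄A₅ = 32·35·29 = 32480.
Length 3: A₁..A₃: k=1: 0+4320+21·27·32=22464; k=2: 2835+0+21·5·32=6195 → min 6195 | A₂..A₄: k=2: 0+5600+27·5·35=10325; k=3: 4320+0+27·32·35=34560 → min 10325 | A₃..A₅: k=3: 0+32480+5·32·29=37120; k=4: 5600+0+5·35·29=10675 → min 10675.
Length 4: A₁..A₄: k=1: 0+10325+21·27·35=30170; k=2: 2835+5600+21·5·35=12110; k=3: 6195+0+21·32·35=29715 → min 12110 | A₂..A₅: k=2: 0+10675+27·5·29=14590; k=3: 4320+32480+27·32·29=61856; k=4: 10325+0+27·35·29=37730 → min 14590.
Length 5: A₁..A₅: k=1: 0+14590+21·27·29=31033; k=2: 2835+10675+21·5·29=16555; k=3: 6195+32480+21·32·29=58163; k=4: 12110+0+21·35·29=33425 → min 16555.
Optimal order: ((A₁·A₂)·((A₃·A₄)·A₅)) with cost 16555.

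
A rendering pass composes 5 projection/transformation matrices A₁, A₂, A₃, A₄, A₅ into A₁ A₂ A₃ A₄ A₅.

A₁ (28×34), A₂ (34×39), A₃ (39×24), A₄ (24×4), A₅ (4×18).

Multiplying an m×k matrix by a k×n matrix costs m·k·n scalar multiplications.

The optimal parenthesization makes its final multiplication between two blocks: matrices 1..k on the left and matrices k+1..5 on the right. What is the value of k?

Adjacent pairs: A₁A₂ = 28·34·39 = 37128; A₂A₃ = 34·39·24 = 31824; A₃A₄ = 39·24·4 = 3744; A₄A₅ = 24·4·18 = 1728.
Length 3: A₁..A₃: k=1: 0+31824+28·34·24=54672; k=2: 37128+0+28·39·24=63336 → min 54672 | A₂..A₄: k=2: 0+3744+34·39·4=9048; k=3: 31824+0+34·24·4=35088 → min 9048 | A₃..A₅: k=3: 0+1728+39·24·18=18576; k=4: 3744+0+39·4·18=6552 → min 6552.
Length 4: A₁..A₄: k=1: 0+9048+28·34·4=12856; k=2: 37128+3744+28·39·4=45240; k=3: 54672+0+28·24·4=57360 → min 12856 | A₂..A₅: k=2: 0+6552+34·39·18=30420; k=3: 31824+1728+34·24·18=48240; k=4: 9048+0+34·4·18=11496 → min 11496.
Top-level splits: k=1: (A₁..A₁)·(A₂..A₅) → 0+11496+28·34·18 = 28632; k=2: (A₁..A₂)·(A₃..A₅) → 37128+6552+28·39·18 = 63336; k=3: (A₁..A₃)·(A₄..A₅) → 54672+1728+28·24·18 = 68496; k=4: (A₁..A₄)·(A₅..A₅) → 12856+0+28·4·18 = 14872.
Best split is after A₄, i.e. k = 4.

4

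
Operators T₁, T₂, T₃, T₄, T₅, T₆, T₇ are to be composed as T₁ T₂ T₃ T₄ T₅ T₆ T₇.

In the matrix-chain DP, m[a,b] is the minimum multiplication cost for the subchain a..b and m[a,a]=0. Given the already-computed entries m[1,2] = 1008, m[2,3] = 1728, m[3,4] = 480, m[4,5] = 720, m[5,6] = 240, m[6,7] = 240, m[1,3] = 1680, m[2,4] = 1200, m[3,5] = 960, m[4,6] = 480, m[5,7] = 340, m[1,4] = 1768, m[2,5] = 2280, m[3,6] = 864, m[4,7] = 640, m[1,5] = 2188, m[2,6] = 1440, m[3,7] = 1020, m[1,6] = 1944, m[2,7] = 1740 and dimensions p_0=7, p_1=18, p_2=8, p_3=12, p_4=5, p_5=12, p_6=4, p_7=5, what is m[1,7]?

2084

m[1,7] = min over k∈[1,6] of m[1,k]+m[k+1,7]+p_{0}·p_k·p_{7}.
k=1: 0 + 1740 + 7·18·5 = 2370; k=2: 1008 + 1020 + 7·8·5 = 2308; k=3: 1680 + 640 + 7·12·5 = 2740; k=4: 1768 + 340 + 7·5·5 = 2283; k=5: 2188 + 240 + 7·12·5 = 2848; k=6: 1944 + 0 + 7·4·5 = 2084.
Minimum: 2084 at k=6.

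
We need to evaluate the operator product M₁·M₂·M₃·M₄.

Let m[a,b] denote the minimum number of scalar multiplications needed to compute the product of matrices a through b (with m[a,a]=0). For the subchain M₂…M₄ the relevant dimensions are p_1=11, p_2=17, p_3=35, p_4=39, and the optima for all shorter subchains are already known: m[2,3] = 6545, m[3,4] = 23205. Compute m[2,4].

21560

m[2,4] = min over k∈[2,3] of m[2,k]+m[k+1,4]+p_{1}·p_k·p_{4}.
k=2: 0 + 23205 + 11·17·39 = 30498; k=3: 6545 + 0 + 11·35·39 = 21560.
Minimum: 21560 at k=3.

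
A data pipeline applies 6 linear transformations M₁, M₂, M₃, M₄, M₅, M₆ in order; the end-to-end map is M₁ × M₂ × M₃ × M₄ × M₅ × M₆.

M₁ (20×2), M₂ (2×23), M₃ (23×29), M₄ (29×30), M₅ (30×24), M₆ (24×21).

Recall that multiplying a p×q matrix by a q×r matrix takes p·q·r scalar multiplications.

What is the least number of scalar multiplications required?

6362

Adjacent pairs: M₁M₂ = 20·2·23 = 920; M₂M₃ = 2·23·29 = 1334; M₃M₄ = 23·29·30 = 20010; M₄M₅ = 29·30·24 = 20880; M₅M₆ = 30·24·21 = 15120.
Length 3: M₁..M₃: k=1: 0+1334+20·2·29=2494; k=2: 920+0+20·23·29=14260 → min 2494 | M₂..M₄: k=2: 0+20010+2·23·30=21390; k=3: 1334+0+2·29·30=3074 → min 3074 | M₃..M₅: k=3: 0+20880+23·29·24=36888; k=4: 20010+0+23·30·24=36570 → min 36570 | M₄..M₆: k=4: 0+15120+29·30·21=33390; k=5: 20880+0+29·24·21=35496 → min 33390.
Length 4: M₁..M₄: k=1: 0+3074+20·2·30=4274; k=2: 920+20010+20·23·30=34730; k=3: 2494+0+20·29·30=19894 → min 4274 | M₂..M₅: k=2: 0+36570+2·23·24=37674; k=3: 1334+20880+2·29·24=23606; k=4: 3074+0+2·30·24=4514 → min 4514 | M₃..M₆: k=3: 0+33390+23·29·21=47397; k=4: 20010+15120+23·30·21=49620; k=5: 36570+0+23·24·21=48162 → min 47397.
Length 5: M₁..M₅: k=1: 0+4514+20·2·24=5474; k=2: 920+36570+20·23·24=48530; k=3: 2494+20880+20·29·24=37294; k=4: 4274+0+20·30·24=18674 → min 5474 | M₂..M₆: k=2: 0+47397+2·23·21=48363; k=3: 1334+33390+2·29·21=35942; k=4: 3074+15120+2·30·21=19454; k=5: 4514+0+2·24·21=5522 → min 5522.
Length 6: M₁..M₆: k=1: 0+5522+20·2·21=6362; k=2: 920+47397+20·23·21=57977; k=3: 2494+33390+20·29·21=48064; k=4: 4274+15120+20·30·21=31994; k=5: 5474+0+20·24·21=15554 → min 6362.
Optimal order: (M₁ × ((((M₂ × M₃) × M₄) × M₅) × M₆)) with cost 6362.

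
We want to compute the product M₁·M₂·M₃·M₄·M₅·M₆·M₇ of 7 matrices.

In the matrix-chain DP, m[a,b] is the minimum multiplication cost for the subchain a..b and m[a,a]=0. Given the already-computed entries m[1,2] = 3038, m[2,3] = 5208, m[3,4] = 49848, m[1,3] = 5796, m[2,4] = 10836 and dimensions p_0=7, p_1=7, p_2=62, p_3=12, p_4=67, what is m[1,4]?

11424

m[1,4] = min over k∈[1,3] of m[1,k]+m[k+1,4]+p_{0}·p_k·p_{4}.
k=1: 0 + 10836 + 7·7·67 = 14119; k=2: 3038 + 49848 + 7·62·67 = 81964; k=3: 5796 + 0 + 7·12·67 = 11424.
Minimum: 11424 at k=3.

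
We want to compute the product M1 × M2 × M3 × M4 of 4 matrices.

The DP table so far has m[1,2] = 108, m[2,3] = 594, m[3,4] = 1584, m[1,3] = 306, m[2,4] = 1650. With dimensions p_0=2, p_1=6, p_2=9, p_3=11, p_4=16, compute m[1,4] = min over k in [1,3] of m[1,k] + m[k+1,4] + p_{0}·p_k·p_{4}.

658

m[1,4] = min over k∈[1,3] of m[1,k]+m[k+1,4]+p_{0}·p_k·p_{4}.
k=1: 0 + 1650 + 2·6·16 = 1842; k=2: 108 + 1584 + 2·9·16 = 1980; k=3: 306 + 0 + 2·11·16 = 658.
Minimum: 658 at k=3.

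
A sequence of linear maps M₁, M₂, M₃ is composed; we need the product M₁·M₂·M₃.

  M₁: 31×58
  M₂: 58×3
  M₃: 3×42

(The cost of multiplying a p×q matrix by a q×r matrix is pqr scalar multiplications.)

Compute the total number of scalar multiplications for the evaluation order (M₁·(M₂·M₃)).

(M₂·M₃): 58×3 by 3×42 → 58×42, cost 58·3·42 = 7308
(M₁·(M₂·M₃)): 31×58 by 58×42 → 31×42, cost 31·58·42 = 75516; cumulative 82824
Total: 82824 scalar multiplications.

82824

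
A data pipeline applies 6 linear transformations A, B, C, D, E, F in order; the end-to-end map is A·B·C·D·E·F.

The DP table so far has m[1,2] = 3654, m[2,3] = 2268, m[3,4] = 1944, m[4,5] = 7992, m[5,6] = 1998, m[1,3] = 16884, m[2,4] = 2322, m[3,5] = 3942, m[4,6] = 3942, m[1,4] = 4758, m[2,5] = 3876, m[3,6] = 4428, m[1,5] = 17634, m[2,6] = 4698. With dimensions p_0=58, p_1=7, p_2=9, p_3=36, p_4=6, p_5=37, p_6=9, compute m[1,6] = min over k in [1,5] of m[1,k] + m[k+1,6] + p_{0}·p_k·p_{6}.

8352

m[1,6] = min over k∈[1,5] of m[1,k]+m[k+1,6]+p_{0}·p_k·p_{6}.
k=1: 0 + 4698 + 58·7·9 = 8352; k=2: 3654 + 4428 + 58·9·9 = 12780; k=3: 16884 + 3942 + 58·36·9 = 39618; k=4: 4758 + 1998 + 58·6·9 = 9888; k=5: 17634 + 0 + 58·37·9 = 36948.
Minimum: 8352 at k=1.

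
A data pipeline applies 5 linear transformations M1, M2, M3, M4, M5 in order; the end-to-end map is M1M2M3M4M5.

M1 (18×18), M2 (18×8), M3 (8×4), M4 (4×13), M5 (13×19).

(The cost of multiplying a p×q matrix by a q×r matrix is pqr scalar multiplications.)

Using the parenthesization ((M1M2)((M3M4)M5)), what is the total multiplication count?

(M1M2): 18×18 by 18×8 → 18×8, cost 18·18·8 = 2592
(M3M4): 8×4 by 4×13 → 8×13, cost 8·4·13 = 416
((M3M4)M5): 8×13 by 13×19 → 8×19, cost 8·13·19 = 1976; cumulative 2392
((M1M2)((M3M4)M5)): 18×8 by 8×19 → 18×19, cost 18·8·19 = 2736; cumulative 7720
Total: 7720 scalar multiplications.

7720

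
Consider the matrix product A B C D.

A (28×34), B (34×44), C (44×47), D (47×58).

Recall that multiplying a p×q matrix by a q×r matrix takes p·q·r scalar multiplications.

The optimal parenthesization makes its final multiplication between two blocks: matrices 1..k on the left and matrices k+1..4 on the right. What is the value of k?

Adjacent pairs: AB = 28·34·44 = 41888; BC = 34·44·47 = 70312; CD = 44·47·58 = 119944.
Length 3: A..C: k=1: 0+70312+28·34·47=115056; k=2: 41888+0+28·44·47=99792 → min 99792 | B..D: k=2: 0+119944+34·44·58=206712; k=3: 70312+0+34·47·58=162996 → min 162996.
Top-level splits: k=1: (A..A)·(B..D) → 0+162996+28·34·58 = 218212; k=2: (A..B)·(C..D) → 41888+119944+28·44·58 = 233288; k=3: (A..C)·(D..D) → 99792+0+28·47·58 = 176120.
Best split is after C, i.e. k = 3.

3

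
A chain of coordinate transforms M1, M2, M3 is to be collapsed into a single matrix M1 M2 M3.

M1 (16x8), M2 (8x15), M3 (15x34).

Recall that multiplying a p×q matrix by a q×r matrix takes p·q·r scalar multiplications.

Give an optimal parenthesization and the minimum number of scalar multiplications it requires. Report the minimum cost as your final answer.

8432

(M1 (M2 M3)): cost 8432.
((M1 M2) M3): cost 10080.
Optimal: (M1 (M2 M3)) with cost 8432.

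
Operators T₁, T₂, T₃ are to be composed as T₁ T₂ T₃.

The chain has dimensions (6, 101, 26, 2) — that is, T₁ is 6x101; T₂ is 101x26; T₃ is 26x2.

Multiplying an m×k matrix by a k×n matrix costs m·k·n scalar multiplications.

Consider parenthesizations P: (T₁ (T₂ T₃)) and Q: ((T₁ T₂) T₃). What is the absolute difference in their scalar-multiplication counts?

Order P = (T₁ (T₂ T₃)): (T₂ T₃): 101×26 by 26×2 → 101×2, cost 101·26·2 = 5252; (T₁ (T₂ T₃)): 6×101 by 101×2 → 6×2, cost 6·101·2 = 1212; cumulative 6464. Total 6464.
Order Q = ((T₁ T₂) T₃): (T₁ T₂): 6×101 by 101×26 → 6×26, cost 6·101·26 = 15756; ((T₁ T₂) T₃): 6×26 by 26×2 → 6×2, cost 6·26·2 = 312; cumulative 16068. Total 16068.
Difference: |6464 − 16068| = 9604.

9604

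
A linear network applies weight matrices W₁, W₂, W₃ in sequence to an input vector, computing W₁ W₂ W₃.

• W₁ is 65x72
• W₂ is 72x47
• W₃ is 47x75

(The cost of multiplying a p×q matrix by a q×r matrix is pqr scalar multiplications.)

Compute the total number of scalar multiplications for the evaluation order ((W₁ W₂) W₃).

(W₁ W₂): 65×72 by 72×47 → 65×47, cost 65·72·47 = 219960
((W₁ W₂) W₃): 65×47 by 47×75 → 65×75, cost 65·47·75 = 229125; cumulative 449085
Total: 449085 scalar multiplications.

449085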